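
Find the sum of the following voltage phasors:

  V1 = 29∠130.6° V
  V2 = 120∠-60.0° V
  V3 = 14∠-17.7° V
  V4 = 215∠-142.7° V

Step 1 — Convert each phasor to rectangular form:
  V1 = 29·(cos(130.6°) + j·sin(130.6°)) = -18.87 + j22.02 V
  V2 = 120·(cos(-60.0°) + j·sin(-60.0°)) = 60 - j103.9 V
  V3 = 14·(cos(-17.7°) + j·sin(-17.7°)) = 13.34 - j4.256 V
  V4 = 215·(cos(-142.7°) + j·sin(-142.7°)) = -171 - j130.3 V
Step 2 — Sum components: V_total = -116.6 - j216.4 V.
Step 3 — Convert to polar: |V_total| = 245.8 V, ∠V_total = -118.3°.

V_total = 245.8∠-118.3° V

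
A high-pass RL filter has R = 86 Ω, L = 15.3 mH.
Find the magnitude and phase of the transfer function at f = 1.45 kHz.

Step 1 — Angular frequency: ω = 2π·1450 = 9111 rad/s.
Step 2 — Transfer function: H(jω) = jωL/(R + jωL).
Step 3 — Numerator jωL = j·139.4; denominator R + jωL = 86 + j139.4.
Step 4 — H = 0.7243 + j0.4469.
Step 5 — Magnitude: |H| = 0.8511 (-1.4 dB); phase: φ = 31.7°.

|H| = 0.8511 (-1.4 dB), φ = 31.7°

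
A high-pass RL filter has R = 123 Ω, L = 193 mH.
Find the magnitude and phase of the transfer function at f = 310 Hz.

Step 1 — Angular frequency: ω = 2π·310 = 1948 rad/s.
Step 2 — Transfer function: H(jω) = jωL/(R + jωL).
Step 3 — Numerator jωL = j·375.9; denominator R + jωL = 123 + j375.9.
Step 4 — H = 0.9033 + j0.2956.
Step 5 — Magnitude: |H| = 0.9504 (-0.4 dB); phase: φ = 18.1°.

|H| = 0.9504 (-0.4 dB), φ = 18.1°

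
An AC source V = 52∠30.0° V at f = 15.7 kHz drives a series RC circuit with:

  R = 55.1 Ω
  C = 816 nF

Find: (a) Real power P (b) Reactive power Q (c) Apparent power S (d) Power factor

Step 1 — Angular frequency: ω = 2π·f = 2π·1.57e+04 = 9.865e+04 rad/s.
Step 2 — Component impedances:
  R: Z = R = 55.1 Ω
  C: Z = 1/(jωC) = -j/(ω·C) = 0 - j12.42 Ω
Step 3 — Series combination: Z_total = R + C = 55.1 - j12.42 Ω = 56.48∠-12.7° Ω.
Step 4 — Source phasor: V = 52∠30.0° V = 45.03 + j26 V.
Step 5 — Current: I = V / Z = 0.6765 + j0.6244 A = 0.9206∠42.7° A.
Step 6 — Complex power: S = V·I* = 46.7 - j10.53 VA.
Step 7 — Real power: P = Re(S) = 46.7 W.
Step 8 — Reactive power: Q = Im(S) = -10.53 VAR.
Step 9 — Apparent power: |S| = 47.87 VA.
Step 10 — Power factor: PF = P/|S| = 0.9755 (leading).

(a) P = 46.7 W  (b) Q = -10.53 VAR  (c) S = 47.87 VA  (d) PF = 0.9755 (leading)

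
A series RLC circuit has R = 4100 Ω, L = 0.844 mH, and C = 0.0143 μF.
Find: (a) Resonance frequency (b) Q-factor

Step 1 — Resonance condition Im(Z)=0 gives ω₀ = 1/√(LC).
Step 2 — ω₀ = 1/√(0.000844·1.43e-08) = 2.878e+05 rad/s.
Step 3 — f₀ = ω₀/(2π) = 4.581e+04 Hz.
Step 4 — Series Q: Q = ω₀L/R = 2.878e+05·0.000844/4100 = 0.05925.

(a) f₀ = 4.581e+04 Hz  (b) Q = 0.05925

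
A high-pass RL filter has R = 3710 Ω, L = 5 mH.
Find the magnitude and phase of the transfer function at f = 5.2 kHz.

Step 1 — Angular frequency: ω = 2π·5200 = 3.267e+04 rad/s.
Step 2 — Transfer function: H(jω) = jωL/(R + jωL).
Step 3 — Numerator jωL = j·163.4; denominator R + jωL = 3710 + j163.4.
Step 4 — H = 0.001935 + j0.04395.
Step 5 — Magnitude: |H| = 0.04399 (-27.1 dB); phase: φ = 87.5°.

|H| = 0.04399 (-27.1 dB), φ = 87.5°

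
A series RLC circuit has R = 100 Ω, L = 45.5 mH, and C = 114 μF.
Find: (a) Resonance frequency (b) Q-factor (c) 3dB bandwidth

Step 1 — Resonance: ω₀ = 1/√(LC) = 1/√(0.0455·0.000114) = 439.1 rad/s.
Step 2 — f₀ = ω₀/(2π) = 69.88 Hz.
Step 3 — Series Q: Q = ω₀L/R = 439.1·0.0455/100 = 0.1998.
Step 4 — Bandwidth: Δω = ω₀/Q = 2198 rad/s; BW = Δω/(2π) = 349.8 Hz.

(a) f₀ = 69.88 Hz  (b) Q = 0.1998  (c) BW = 349.8 Hz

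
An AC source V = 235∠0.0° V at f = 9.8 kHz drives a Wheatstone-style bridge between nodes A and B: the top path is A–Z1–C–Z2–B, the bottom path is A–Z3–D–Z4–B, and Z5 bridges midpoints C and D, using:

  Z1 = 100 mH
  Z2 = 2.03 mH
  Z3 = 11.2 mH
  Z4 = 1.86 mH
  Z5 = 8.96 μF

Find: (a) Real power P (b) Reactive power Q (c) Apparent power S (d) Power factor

Step 1 — Angular frequency: ω = 2π·f = 2π·9800 = 6.158e+04 rad/s.
Step 2 — Component impedances:
  Z1: Z = jωL = j·6.158e+04·0.1 = 0 + j6158 Ω
  Z2: Z = jωL = j·6.158e+04·0.00203 = 0 + j125 Ω
  Z3: Z = jωL = j·6.158e+04·0.0112 = 0 + j689.6 Ω
  Z4: Z = jωL = j·6.158e+04·0.00186 = 0 + j114.5 Ω
  Z5: Z = 1/(jωC) = -j/(ω·C) = 0 - j1.813 Ω
Step 3 — Bridge requires nodal analysis (the Z5 bridge couples midpoints C and D, so the two paths cannot be reduced to a simple series/parallel combination). Setting node B to ground and injecting 1 A at node A, the 3-node admittance system at A, C, D solves to V_A = Z_AB = 0 + j679.7 Ω = 679.7∠90.0° Ω.
Step 4 — Source phasor: V = 235∠0.0° V = 235 V.
Step 5 — Current: I = V / Z = 0 - j0.3457 A = 0.3457∠-90.0° A.
Step 6 — Complex power: S = V·I* = 0 + j81.25 VA.
Step 7 — Real power: P = Re(S) = 0 W.
Step 8 — Reactive power: Q = Im(S) = 81.25 VAR.
Step 9 — Apparent power: |S| = 81.25 VA.
Step 10 — Power factor: PF = P/|S| = 0 (lagging).

(a) P = 0 W  (b) Q = 81.25 VAR  (c) S = 81.25 VA  (d) PF = 0 (lagging)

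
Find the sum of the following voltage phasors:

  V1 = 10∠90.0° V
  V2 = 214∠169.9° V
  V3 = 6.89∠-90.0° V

Step 1 — Convert each phasor to rectangular form:
  V1 = 10·(cos(90.0°) + j·sin(90.0°)) = 0 + j10 V
  V2 = 214·(cos(169.9°) + j·sin(169.9°)) = -210.7 + j37.53 V
  V3 = 6.89·(cos(-90.0°) + j·sin(-90.0°)) = 0 - j6.89 V
Step 2 — Sum components: V_total = -210.7 + j40.64 V.
Step 3 — Convert to polar: |V_total| = 214.6 V, ∠V_total = 169.1°.

V_total = 214.6∠169.1° V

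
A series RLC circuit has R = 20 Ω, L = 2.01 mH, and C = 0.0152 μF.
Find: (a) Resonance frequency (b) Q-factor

Step 1 — Resonance condition Im(Z)=0 gives ω₀ = 1/√(LC).
Step 2 — ω₀ = 1/√(0.00201·1.52e-08) = 1.809e+05 rad/s.
Step 3 — f₀ = ω₀/(2π) = 2.879e+04 Hz.
Step 4 — Series Q: Q = ω₀L/R = 1.809e+05·0.00201/20 = 18.18.

(a) f₀ = 2.879e+04 Hz  (b) Q = 18.18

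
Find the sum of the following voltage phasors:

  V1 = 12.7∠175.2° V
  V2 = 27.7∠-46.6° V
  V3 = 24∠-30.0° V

Step 1 — Convert each phasor to rectangular form:
  V1 = 12.7·(cos(175.2°) + j·sin(175.2°)) = -12.66 + j1.063 V
  V2 = 27.7·(cos(-46.6°) + j·sin(-46.6°)) = 19.03 - j20.13 V
  V3 = 24·(cos(-30.0°) + j·sin(-30.0°)) = 20.78 - j12 V
Step 2 — Sum components: V_total = 27.16 - j31.06 V.
Step 3 — Convert to polar: |V_total| = 41.26 V, ∠V_total = -48.8°.

V_total = 41.26∠-48.8° V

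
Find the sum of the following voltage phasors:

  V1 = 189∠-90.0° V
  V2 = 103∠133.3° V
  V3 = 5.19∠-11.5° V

Step 1 — Convert each phasor to rectangular form:
  V1 = 189·(cos(-90.0°) + j·sin(-90.0°)) = 0 - j189 V
  V2 = 103·(cos(133.3°) + j·sin(133.3°)) = -70.64 + j74.96 V
  V3 = 5.19·(cos(-11.5°) + j·sin(-11.5°)) = 5.086 - j1.035 V
Step 2 — Sum components: V_total = -65.55 - j115.1 V.
Step 3 — Convert to polar: |V_total| = 132.4 V, ∠V_total = -119.7°.

V_total = 132.4∠-119.7° V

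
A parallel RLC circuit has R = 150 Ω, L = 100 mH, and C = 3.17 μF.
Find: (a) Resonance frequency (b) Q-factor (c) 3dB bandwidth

Step 1 — Resonance: ω₀ = 1/√(LC) = 1/√(0.1·3.17e-06) = 1776 rad/s.
Step 2 — f₀ = ω₀/(2π) = 282.7 Hz.
Step 3 — Parallel Q: Q = R/(ω₀L) = 150/(1776·0.1) = 0.8445.
Step 4 — Bandwidth: Δω = ω₀/Q = 2103 rad/s; BW = Δω/(2π) = 334.7 Hz.

(a) f₀ = 282.7 Hz  (b) Q = 0.8445  (c) BW = 334.7 Hz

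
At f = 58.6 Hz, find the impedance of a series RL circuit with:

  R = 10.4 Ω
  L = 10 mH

Step 1 — Angular frequency: ω = 2π·f = 2π·58.6 = 368.2 rad/s.
Step 2 — Component impedances:
  R: Z = R = 10.4 Ω
  L: Z = jωL = j·368.2·0.01 = 0 + j3.682 Ω
Step 3 — Series combination: Z_total = R + L = 10.4 + j3.682 Ω = 11.03∠19.5° Ω.

Z = 10.4 + j3.682 Ω = 11.03∠19.5° Ω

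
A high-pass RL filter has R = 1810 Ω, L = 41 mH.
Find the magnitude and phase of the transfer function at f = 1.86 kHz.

Step 1 — Angular frequency: ω = 2π·1860 = 1.169e+04 rad/s.
Step 2 — Transfer function: H(jω) = jωL/(R + jωL).
Step 3 — Numerator jωL = j·479.2; denominator R + jωL = 1810 + j479.2.
Step 4 — H = 0.06549 + j0.2474.
Step 5 — Magnitude: |H| = 0.2559 (-11.8 dB); phase: φ = 75.2°.

|H| = 0.2559 (-11.8 dB), φ = 75.2°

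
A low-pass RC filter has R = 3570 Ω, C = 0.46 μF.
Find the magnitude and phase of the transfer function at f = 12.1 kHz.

Step 1 — Angular frequency: ω = 2π·1.21e+04 = 7.603e+04 rad/s.
Step 2 — Transfer function: H(jω) = 1/(1 + jωRC).
Step 3 — Denominator: 1 + jωRC = 1 + j·7.603e+04·3570·4.6e-07 = 1 + j124.9.
Step 4 — H = 6.415e-05 - j0.008009.
Step 5 — Magnitude: |H| = 0.008009 (-41.9 dB); phase: φ = -89.5°.

|H| = 0.008009 (-41.9 dB), φ = -89.5°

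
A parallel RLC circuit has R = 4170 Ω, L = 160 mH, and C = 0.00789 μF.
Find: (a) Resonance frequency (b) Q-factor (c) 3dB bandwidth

Step 1 — Resonance: ω₀ = 1/√(LC) = 1/√(0.16·7.89e-09) = 2.815e+04 rad/s.
Step 2 — f₀ = ω₀/(2π) = 4479 Hz.
Step 3 — Parallel Q: Q = R/(ω₀L) = 4170/(2.815e+04·0.16) = 0.926.
Step 4 — Bandwidth: Δω = ω₀/Q = 3.039e+04 rad/s; BW = Δω/(2π) = 4837 Hz.

(a) f₀ = 4479 Hz  (b) Q = 0.926  (c) BW = 4837 Hz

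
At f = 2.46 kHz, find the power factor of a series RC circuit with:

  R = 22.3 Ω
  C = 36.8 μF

Step 1 — Angular frequency: ω = 2π·f = 2π·2460 = 1.546e+04 rad/s.
Step 2 — Component impedances:
  R: Z = R = 22.3 Ω
  C: Z = 1/(jωC) = -j/(ω·C) = 0 - j1.758 Ω
Step 3 — Series combination: Z_total = R + C = 22.3 - j1.758 Ω = 22.37∠-4.5° Ω.
Step 4 — Power factor: PF = cos(φ) = Re(Z)/|Z| = 22.3/22.37 = 0.9969.
Step 5 — Type: Im(Z) = -1.758 ⇒ leading (phase φ = -4.5°).

PF = 0.9969 (leading, φ = -4.5°)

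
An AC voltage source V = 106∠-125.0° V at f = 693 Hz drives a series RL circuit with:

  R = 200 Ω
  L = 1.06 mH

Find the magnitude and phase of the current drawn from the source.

Step 1 — Angular frequency: ω = 2π·f = 2π·693 = 4354 rad/s.
Step 2 — Component impedances:
  R: Z = R = 200 Ω
  L: Z = jωL = j·4354·0.00106 = 0 + j4.616 Ω
Step 3 — Series combination: Z_total = R + L = 200 + j4.616 Ω = 200.1∠1.3° Ω.
Step 4 — Source phasor: V = 106∠-125.0° V = -60.8 - j86.83 V.
Step 5 — Ohm's law: I = V / Z_total = (-60.8 - j86.83) / (200 + j4.616) = -0.3138 - j0.4269 A.
Step 6 — Convert to polar: |I| = 0.5299 A, ∠I = -126.3°.

I = 0.5299∠-126.3° A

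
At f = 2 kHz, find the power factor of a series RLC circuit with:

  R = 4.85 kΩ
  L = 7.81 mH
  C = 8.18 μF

Step 1 — Angular frequency: ω = 2π·f = 2π·2000 = 1.257e+04 rad/s.
Step 2 — Component impedances:
  R: Z = R = 4850 Ω
  L: Z = jωL = j·1.257e+04·0.00781 = 0 + j98.14 Ω
  C: Z = 1/(jωC) = -j/(ω·C) = 0 - j9.728 Ω
Step 3 — Series combination: Z_total = R + L + C = 4850 + j88.42 Ω = 4851∠1.0° Ω.
Step 4 — Power factor: PF = cos(φ) = Re(Z)/|Z| = 4850/4851 = 0.9998.
Step 5 — Type: Im(Z) = 88.42 ⇒ lagging (phase φ = 1.0°).

PF = 0.9998 (lagging, φ = 1.0°)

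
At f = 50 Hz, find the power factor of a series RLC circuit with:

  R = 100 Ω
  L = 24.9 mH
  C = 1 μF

Step 1 — Angular frequency: ω = 2π·f = 2π·50 = 314.2 rad/s.
Step 2 — Component impedances:
  R: Z = R = 100 Ω
  L: Z = jωL = j·314.2·0.0249 = 0 + j7.823 Ω
  C: Z = 1/(jωC) = -j/(ω·C) = 0 - j3183 Ω
Step 3 — Series combination: Z_total = R + L + C = 100 - j3175 Ω = 3177∠-88.2° Ω.
Step 4 — Power factor: PF = cos(φ) = Re(Z)/|Z| = 100/3177 = 0.03148.
Step 5 — Type: Im(Z) = -3175 ⇒ leading (phase φ = -88.2°).

PF = 0.03148 (leading, φ = -88.2°)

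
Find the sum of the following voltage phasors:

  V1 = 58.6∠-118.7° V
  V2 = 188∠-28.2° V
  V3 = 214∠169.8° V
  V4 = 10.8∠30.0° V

Step 1 — Convert each phasor to rectangular form:
  V1 = 58.6·(cos(-118.7°) + j·sin(-118.7°)) = -28.14 - j51.4 V
  V2 = 188·(cos(-28.2°) + j·sin(-28.2°)) = 165.7 - j88.84 V
  V3 = 214·(cos(169.8°) + j·sin(169.8°)) = -210.6 + j37.9 V
  V4 = 10.8·(cos(30.0°) + j·sin(30.0°)) = 9.353 + j5.4 V
Step 2 — Sum components: V_total = -63.72 - j96.94 V.
Step 3 — Convert to polar: |V_total| = 116 V, ∠V_total = -123.3°.

V_total = 116∠-123.3° V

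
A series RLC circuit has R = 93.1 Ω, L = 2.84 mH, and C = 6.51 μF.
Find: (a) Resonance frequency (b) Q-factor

Step 1 — Resonance condition Im(Z)=0 gives ω₀ = 1/√(LC).
Step 2 — ω₀ = 1/√(0.00284·6.51e-06) = 7354 rad/s.
Step 3 — f₀ = ω₀/(2π) = 1170 Hz.
Step 4 — Series Q: Q = ω₀L/R = 7354·0.00284/93.1 = 0.2243.

(a) f₀ = 1170 Hz  (b) Q = 0.2243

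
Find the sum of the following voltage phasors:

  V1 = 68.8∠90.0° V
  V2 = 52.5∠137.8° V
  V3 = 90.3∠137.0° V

Step 1 — Convert each phasor to rectangular form:
  V1 = 68.8·(cos(90.0°) + j·sin(90.0°)) = 0 + j68.8 V
  V2 = 52.5·(cos(137.8°) + j·sin(137.8°)) = -38.89 + j35.27 V
  V3 = 90.3·(cos(137.0°) + j·sin(137.0°)) = -66.04 + j61.58 V
Step 2 — Sum components: V_total = -104.9 + j165.6 V.
Step 3 — Convert to polar: |V_total| = 196.1 V, ∠V_total = 122.4°.

V_total = 196.1∠122.4° V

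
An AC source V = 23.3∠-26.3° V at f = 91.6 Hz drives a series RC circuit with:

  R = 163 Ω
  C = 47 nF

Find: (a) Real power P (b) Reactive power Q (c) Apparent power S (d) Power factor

Step 1 — Angular frequency: ω = 2π·f = 2π·91.6 = 575.5 rad/s.
Step 2 — Component impedances:
  R: Z = R = 163 Ω
  C: Z = 1/(jωC) = -j/(ω·C) = 0 - j3.697e+04 Ω
Step 3 — Series combination: Z_total = R + C = 163 - j3.697e+04 Ω = 3.697e+04∠-89.7° Ω.
Step 4 — Source phasor: V = 23.3∠-26.3° V = 20.89 - j10.32 V.
Step 5 — Current: I = V / Z = 0.0002817 + j0.0005638 A = 0.0006303∠63.4° A.
Step 6 — Complex power: S = V·I* = 6.475e-05 - j0.01469 VA.
Step 7 — Real power: P = Re(S) = 6.475e-05 W.
Step 8 — Reactive power: Q = Im(S) = -0.01469 VAR.
Step 9 — Apparent power: |S| = 0.01469 VA.
Step 10 — Power factor: PF = P/|S| = 0.004409 (leading).

(a) P = 6.475e-05 W  (b) Q = -0.01469 VAR  (c) S = 0.01469 VA  (d) PF = 0.004409 (leading)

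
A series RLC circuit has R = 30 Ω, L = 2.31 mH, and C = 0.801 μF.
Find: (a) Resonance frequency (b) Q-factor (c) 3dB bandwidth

Step 1 — Resonance condition Im(Z)=0 gives ω₀ = 1/√(LC).
Step 2 — ω₀ = 1/√(0.00231·8.01e-07) = 2.325e+04 rad/s.
Step 3 — f₀ = ω₀/(2π) = 3700 Hz.
Step 4 — Series Q: Q = ω₀L/R = 2.325e+04·0.00231/30 = 1.79.
Step 5 — 3dB bandwidth: Δω = ω₀/Q = 1.299e+04 rad/s; BW = Δω/(2π) = 2067 Hz.

(a) f₀ = 3700 Hz  (b) Q = 1.79  (c) BW = 2067 Hz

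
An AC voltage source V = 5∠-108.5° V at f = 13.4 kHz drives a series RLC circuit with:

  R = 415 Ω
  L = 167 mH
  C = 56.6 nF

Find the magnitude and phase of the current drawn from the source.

Step 1 — Angular frequency: ω = 2π·f = 2π·1.34e+04 = 8.419e+04 rad/s.
Step 2 — Component impedances:
  R: Z = R = 415 Ω
  L: Z = jωL = j·8.419e+04·0.167 = 0 + j1.406e+04 Ω
  C: Z = 1/(jωC) = -j/(ω·C) = 0 - j209.8 Ω
Step 3 — Series combination: Z_total = R + L + C = 415 + j1.385e+04 Ω = 1.386e+04∠88.3° Ω.
Step 4 — Source phasor: V = 5∠-108.5° V = -1.587 - j4.742 V.
Step 5 — Ohm's law: I = V / Z_total = (-1.587 - j4.742) / (415 + j1.385e+04) = -0.0003455 + j0.0001042 A.
Step 6 — Convert to polar: |I| = 0.0003608 A, ∠I = 163.2°.

I = 0.0003608∠163.2° A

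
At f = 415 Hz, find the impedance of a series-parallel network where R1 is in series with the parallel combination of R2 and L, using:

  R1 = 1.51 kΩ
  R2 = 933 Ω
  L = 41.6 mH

Step 1 — Angular frequency: ω = 2π·f = 2π·415 = 2608 rad/s.
Step 2 — Component impedances:
  R1: Z = R = 1510 Ω
  R2: Z = R = 933 Ω
  L: Z = jωL = j·2608·0.0416 = 0 + j108.5 Ω
Step 3 — Parallel branch: R2 || L = 1/(1/R2 + 1/L) = 12.44 + j107 Ω.
Step 4 — Series with R1: Z_total = R1 + (R2 || L) = 1522 + j107 Ω = 1526∠4.0° Ω.

Z = 1522 + j107 Ω = 1526∠4.0° Ω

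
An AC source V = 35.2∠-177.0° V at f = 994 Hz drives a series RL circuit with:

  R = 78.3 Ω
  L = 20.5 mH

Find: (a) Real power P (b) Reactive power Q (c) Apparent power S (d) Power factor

Step 1 — Angular frequency: ω = 2π·f = 2π·994 = 6245 rad/s.
Step 2 — Component impedances:
  R: Z = R = 78.3 Ω
  L: Z = jωL = j·6245·0.0205 = 0 + j128 Ω
Step 3 — Series combination: Z_total = R + L = 78.3 + j128 Ω = 150.1∠58.6° Ω.
Step 4 — Source phasor: V = 35.2∠-177.0° V = -35.15 - j1.842 V.
Step 5 — Current: I = V / Z = -0.1327 + j0.1934 A = 0.2345∠124.4° A.
Step 6 — Complex power: S = V·I* = 4.307 + j7.043 VA.
Step 7 — Real power: P = Re(S) = 4.307 W.
Step 8 — Reactive power: Q = Im(S) = 7.043 VAR.
Step 9 — Apparent power: |S| = 8.256 VA.
Step 10 — Power factor: PF = P/|S| = 0.5217 (lagging).

(a) P = 4.307 W  (b) Q = 7.043 VAR  (c) S = 8.256 VA  (d) PF = 0.5217 (lagging)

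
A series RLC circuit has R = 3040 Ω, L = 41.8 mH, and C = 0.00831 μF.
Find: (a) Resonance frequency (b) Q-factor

Step 1 — Resonance condition Im(Z)=0 gives ω₀ = 1/√(LC).
Step 2 — ω₀ = 1/√(0.0418·8.31e-09) = 5.366e+04 rad/s.
Step 3 — f₀ = ω₀/(2π) = 8539 Hz.
Step 4 — Series Q: Q = ω₀L/R = 5.366e+04·0.0418/3040 = 0.7378.

(a) f₀ = 8539 Hz  (b) Q = 0.7378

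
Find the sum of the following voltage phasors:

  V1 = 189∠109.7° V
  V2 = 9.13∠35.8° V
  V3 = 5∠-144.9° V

Step 1 — Convert each phasor to rectangular form:
  V1 = 189·(cos(109.7°) + j·sin(109.7°)) = -63.71 + j177.9 V
  V2 = 9.13·(cos(35.8°) + j·sin(35.8°)) = 7.405 + j5.341 V
  V3 = 5·(cos(-144.9°) + j·sin(-144.9°)) = -4.091 - j2.875 V
Step 2 — Sum components: V_total = -60.4 + j180.4 V.
Step 3 — Convert to polar: |V_total| = 190.2 V, ∠V_total = 108.5°.

V_total = 190.2∠108.5° V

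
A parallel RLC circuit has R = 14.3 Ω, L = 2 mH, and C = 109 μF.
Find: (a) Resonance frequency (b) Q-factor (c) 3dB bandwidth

Step 1 — Resonance: ω₀ = 1/√(LC) = 1/√(0.002·0.000109) = 2142 rad/s.
Step 2 — f₀ = ω₀/(2π) = 340.9 Hz.
Step 3 — Parallel Q: Q = R/(ω₀L) = 14.3/(2142·0.002) = 3.338.
Step 4 — Bandwidth: Δω = ω₀/Q = 641.6 rad/s; BW = Δω/(2π) = 102.1 Hz.

(a) f₀ = 340.9 Hz  (b) Q = 3.338  (c) BW = 102.1 Hz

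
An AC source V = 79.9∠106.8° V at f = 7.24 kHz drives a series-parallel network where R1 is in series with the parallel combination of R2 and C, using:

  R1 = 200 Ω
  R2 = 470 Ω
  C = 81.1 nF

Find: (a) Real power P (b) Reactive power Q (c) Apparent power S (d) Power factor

Step 1 — Angular frequency: ω = 2π·f = 2π·7240 = 4.549e+04 rad/s.
Step 2 — Component impedances:
  R1: Z = R = 200 Ω
  R2: Z = R = 470 Ω
  C: Z = 1/(jωC) = -j/(ω·C) = 0 - j271.1 Ω
Step 3 — Parallel branch: R2 || C = 1/(1/R2 + 1/C) = 117.3 - j203.4 Ω.
Step 4 — Series with R1: Z_total = R1 + (R2 || C) = 317.3 - j203.4 Ω = 376.9∠-32.7° Ω.
Step 5 — Source phasor: V = 79.9∠106.8° V = -23.09 + j76.49 V.
Step 6 — Current: I = V / Z = -0.1611 + j0.1378 A = 0.212∠139.5° A.
Step 7 — Complex power: S = V·I* = 14.26 - j9.141 VA.
Step 8 — Real power: P = Re(S) = 14.26 W.
Step 9 — Reactive power: Q = Im(S) = -9.141 VAR.
Step 10 — Apparent power: |S| = 16.94 VA.
Step 11 — Power factor: PF = P/|S| = 0.8419 (leading).

(a) P = 14.26 W  (b) Q = -9.141 VAR  (c) S = 16.94 VA  (d) PF = 0.8419 (leading)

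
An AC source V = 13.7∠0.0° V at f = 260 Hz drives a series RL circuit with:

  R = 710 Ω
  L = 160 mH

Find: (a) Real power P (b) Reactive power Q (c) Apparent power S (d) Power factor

Step 1 — Angular frequency: ω = 2π·f = 2π·260 = 1634 rad/s.
Step 2 — Component impedances:
  R: Z = R = 710 Ω
  L: Z = jωL = j·1634·0.16 = 0 + j261.4 Ω
Step 3 — Series combination: Z_total = R + L = 710 + j261.4 Ω = 756.6∠20.2° Ω.
Step 4 — Source phasor: V = 13.7∠0.0° V = 13.7 V.
Step 5 — Current: I = V / Z = 0.01699 - j0.006256 A = 0.01811∠-20.2° A.
Step 6 — Complex power: S = V·I* = 0.2328 + j0.0857 VA.
Step 7 — Real power: P = Re(S) = 0.2328 W.
Step 8 — Reactive power: Q = Im(S) = 0.0857 VAR.
Step 9 — Apparent power: |S| = 0.2481 VA.
Step 10 — Power factor: PF = P/|S| = 0.9384 (lagging).

(a) P = 0.2328 W  (b) Q = 0.0857 VAR  (c) S = 0.2481 VA  (d) PF = 0.9384 (lagging)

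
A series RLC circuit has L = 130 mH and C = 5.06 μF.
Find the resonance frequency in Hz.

Step 1 — Resonance condition Im(Z)=0 gives ω₀ = 1/√(LC).
Step 2 — ω₀ = 1/√(0.13·5.06e-06) = 1233 rad/s.
Step 3 — f₀ = ω₀/(2π) = 196.2 Hz.

f₀ = 196.2 Hz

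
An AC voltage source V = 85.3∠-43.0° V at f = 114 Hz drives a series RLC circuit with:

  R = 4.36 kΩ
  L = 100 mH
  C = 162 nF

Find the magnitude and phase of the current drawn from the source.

Step 1 — Angular frequency: ω = 2π·f = 2π·114 = 716.3 rad/s.
Step 2 — Component impedances:
  R: Z = R = 4360 Ω
  L: Z = jωL = j·716.3·0.1 = 0 + j71.63 Ω
  C: Z = 1/(jωC) = -j/(ω·C) = 0 - j8618 Ω
Step 3 — Series combination: Z_total = R + L + C = 4360 - j8546 Ω = 9594∠-63.0° Ω.
Step 4 — Source phasor: V = 85.3∠-43.0° V = 62.38 - j58.17 V.
Step 5 — Ohm's law: I = V / Z_total = (62.38 - j58.17) / (4360 - j8546) = 0.008356 + j0.003037 A.
Step 6 — Convert to polar: |I| = 0.008891 A, ∠I = 20.0°.

I = 0.008891∠20.0° A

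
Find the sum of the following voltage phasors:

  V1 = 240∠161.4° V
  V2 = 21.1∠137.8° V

Step 1 — Convert each phasor to rectangular form:
  V1 = 240·(cos(161.4°) + j·sin(161.4°)) = -227.5 + j76.55 V
  V2 = 21.1·(cos(137.8°) + j·sin(137.8°)) = -15.63 + j14.17 V
Step 2 — Sum components: V_total = -243.1 + j90.72 V.
Step 3 — Convert to polar: |V_total| = 259.5 V, ∠V_total = 159.5°.

V_total = 259.5∠159.5° V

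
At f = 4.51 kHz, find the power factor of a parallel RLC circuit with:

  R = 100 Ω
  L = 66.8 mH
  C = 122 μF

Step 1 — Angular frequency: ω = 2π·f = 2π·4510 = 2.834e+04 rad/s.
Step 2 — Component impedances:
  R: Z = R = 100 Ω
  L: Z = jωL = j·2.834e+04·0.0668 = 0 + j1893 Ω
  C: Z = 1/(jωC) = -j/(ω·C) = 0 - j0.2893 Ω
Step 3 — Parallel combination: 1/Z_total = 1/R + 1/L + 1/C; Z_total = 0.0008369 - j0.2893 Ω = 0.2893∠-89.8° Ω.
Step 4 — Power factor: PF = cos(φ) = Re(Z)/|Z| = 0.0008369/0.2893 = 0.002893.
Step 5 — Type: Im(Z) = -0.2893 ⇒ leading (phase φ = -89.8°).

PF = 0.002893 (leading, φ = -89.8°)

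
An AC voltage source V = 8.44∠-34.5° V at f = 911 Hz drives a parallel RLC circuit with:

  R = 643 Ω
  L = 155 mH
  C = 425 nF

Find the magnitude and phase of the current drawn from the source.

Step 1 — Angular frequency: ω = 2π·f = 2π·911 = 5724 rad/s.
Step 2 — Component impedances:
  R: Z = R = 643 Ω
  L: Z = jωL = j·5724·0.155 = 0 + j887.2 Ω
  C: Z = 1/(jωC) = -j/(ω·C) = 0 - j411.1 Ω
Step 3 — Parallel combination: 1/Z_total = 1/R + 1/L + 1/C; Z_total = 377.2 - j316.6 Ω = 492.5∠-40.0° Ω.
Step 4 — Source phasor: V = 8.44∠-34.5° V = 6.956 - j4.78 V.
Step 5 — Ohm's law: I = V / Z_total = (6.956 - j4.78) / (377.2 - j316.6) = 0.01706 + j0.001646 A.
Step 6 — Convert to polar: |I| = 0.01714 A, ∠I = 5.5°.

I = 0.01714∠5.5° A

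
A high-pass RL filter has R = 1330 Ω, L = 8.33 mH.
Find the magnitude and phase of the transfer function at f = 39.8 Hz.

Step 1 — Angular frequency: ω = 2π·39.8 = 250.1 rad/s.
Step 2 — Transfer function: H(jω) = jωL/(R + jωL).
Step 3 — Numerator jωL = j·2.083; denominator R + jωL = 1330 + j2.083.
Step 4 — H = 2.453e-06 + j0.001566.
Step 5 — Magnitude: |H| = 0.001566 (-56.1 dB); phase: φ = 89.9°.

|H| = 0.001566 (-56.1 dB), φ = 89.9°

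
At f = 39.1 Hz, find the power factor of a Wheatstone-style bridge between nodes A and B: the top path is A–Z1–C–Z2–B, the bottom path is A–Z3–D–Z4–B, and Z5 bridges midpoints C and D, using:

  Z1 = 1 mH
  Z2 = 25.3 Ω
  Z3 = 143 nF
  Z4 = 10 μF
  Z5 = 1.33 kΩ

Step 1 — Angular frequency: ω = 2π·f = 2π·39.1 = 245.7 rad/s.
Step 2 — Component impedances:
  Z1: Z = jωL = j·245.7·0.001 = 0 + j0.2457 Ω
  Z2: Z = R = 25.3 Ω
  Z3: Z = 1/(jωC) = -j/(ω·C) = 0 - j2.846e+04 Ω
  Z4: Z = 1/(jωC) = -j/(ω·C) = 0 - j407 Ω
  Z5: Z = R = 1330 Ω
Step 3 — Bridge requires nodal analysis (the Z5 bridge couples midpoints C and D, so the two paths cannot be reduced to a simple series/parallel combination). Setting node B to ground and injecting 1 A at node A, the 3-node admittance system at A, C, D solves to V_A = Z_AB = 24.88 + j0.09926 Ω = 24.88∠0.2° Ω.
Step 4 — Power factor: PF = cos(φ) = Re(Z)/|Z| = 24.88/24.88 = 1.
Step 5 — Type: Im(Z) = 0.09926 ⇒ lagging (phase φ = 0.2°).

PF = 1 (lagging, φ = 0.2°)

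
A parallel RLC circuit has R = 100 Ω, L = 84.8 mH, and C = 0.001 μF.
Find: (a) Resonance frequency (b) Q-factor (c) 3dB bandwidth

Step 1 — Resonance: ω₀ = 1/√(LC) = 1/√(0.0848·1e-09) = 1.086e+05 rad/s.
Step 2 — f₀ = ω₀/(2π) = 1.728e+04 Hz.
Step 3 — Parallel Q: Q = R/(ω₀L) = 100/(1.086e+05·0.0848) = 0.01086.
Step 4 — Bandwidth: Δω = ω₀/Q = 1e+07 rad/s; BW = Δω/(2π) = 1.592e+06 Hz.

(a) f₀ = 1.728e+04 Hz  (b) Q = 0.01086  (c) BW = 1.592e+06 Hz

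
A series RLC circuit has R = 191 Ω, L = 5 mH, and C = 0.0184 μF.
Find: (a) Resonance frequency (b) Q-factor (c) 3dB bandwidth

Step 1 — Resonance: ω₀ = 1/√(LC) = 1/√(0.005·1.84e-08) = 1.043e+05 rad/s.
Step 2 — f₀ = ω₀/(2π) = 1.659e+04 Hz.
Step 3 — Series Q: Q = ω₀L/R = 1.043e+05·0.005/191 = 2.729.
Step 4 — Bandwidth: Δω = ω₀/Q = 3.82e+04 rad/s; BW = Δω/(2π) = 6080 Hz.

(a) f₀ = 1.659e+04 Hz  (b) Q = 2.729  (c) BW = 6080 Hz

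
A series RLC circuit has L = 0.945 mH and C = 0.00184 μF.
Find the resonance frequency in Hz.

Step 1 — Resonance condition Im(Z)=0 gives ω₀ = 1/√(LC).
Step 2 — ω₀ = 1/√(0.000945·1.84e-09) = 7.584e+05 rad/s.
Step 3 — f₀ = ω₀/(2π) = 1.207e+05 Hz.

f₀ = 1.207e+05 Hz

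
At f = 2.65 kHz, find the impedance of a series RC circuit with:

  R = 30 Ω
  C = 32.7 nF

Step 1 — Angular frequency: ω = 2π·f = 2π·2650 = 1.665e+04 rad/s.
Step 2 — Component impedances:
  R: Z = R = 30 Ω
  C: Z = 1/(jωC) = -j/(ω·C) = 0 - j1837 Ω
Step 3 — Series combination: Z_total = R + C = 30 - j1837 Ω = 1837∠-89.1° Ω.

Z = 30 - j1837 Ω = 1837∠-89.1° Ω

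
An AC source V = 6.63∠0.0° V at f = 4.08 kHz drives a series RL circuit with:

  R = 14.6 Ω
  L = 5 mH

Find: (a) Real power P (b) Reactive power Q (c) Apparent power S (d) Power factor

Step 1 — Angular frequency: ω = 2π·f = 2π·4080 = 2.564e+04 rad/s.
Step 2 — Component impedances:
  R: Z = R = 14.6 Ω
  L: Z = jωL = j·2.564e+04·0.005 = 0 + j128.2 Ω
Step 3 — Series combination: Z_total = R + L = 14.6 + j128.2 Ω = 129∠83.5° Ω.
Step 4 — Source phasor: V = 6.63∠0.0° V = 6.63 V.
Step 5 — Current: I = V / Z = 0.005816 - j0.05106 A = 0.05139∠-83.5° A.
Step 6 — Complex power: S = V·I* = 0.03856 + j0.3385 VA.
Step 7 — Real power: P = Re(S) = 0.03856 W.
Step 8 — Reactive power: Q = Im(S) = 0.3385 VAR.
Step 9 — Apparent power: |S| = 0.3407 VA.
Step 10 — Power factor: PF = P/|S| = 0.1132 (lagging).

(a) P = 0.03856 W  (b) Q = 0.3385 VAR  (c) S = 0.3407 VA  (d) PF = 0.1132 (lagging)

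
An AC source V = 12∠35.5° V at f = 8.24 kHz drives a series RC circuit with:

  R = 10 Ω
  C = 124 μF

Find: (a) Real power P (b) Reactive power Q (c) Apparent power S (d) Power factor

Step 1 — Angular frequency: ω = 2π·f = 2π·8240 = 5.177e+04 rad/s.
Step 2 — Component impedances:
  R: Z = R = 10 Ω
  C: Z = 1/(jωC) = -j/(ω·C) = 0 - j0.1558 Ω
Step 3 — Series combination: Z_total = R + C = 10 - j0.1558 Ω = 10∠-0.9° Ω.
Step 4 — Source phasor: V = 12∠35.5° V = 9.769 + j6.968 V.
Step 5 — Current: I = V / Z = 0.9658 + j0.7119 A = 1.2∠36.4° A.
Step 6 — Complex power: S = V·I* = 14.4 - j0.2242 VA.
Step 7 — Real power: P = Re(S) = 14.4 W.
Step 8 — Reactive power: Q = Im(S) = -0.2242 VAR.
Step 9 — Apparent power: |S| = 14.4 VA.
Step 10 — Power factor: PF = P/|S| = 0.9999 (leading).

(a) P = 14.4 W  (b) Q = -0.2242 VAR  (c) S = 14.4 VA  (d) PF = 0.9999 (leading)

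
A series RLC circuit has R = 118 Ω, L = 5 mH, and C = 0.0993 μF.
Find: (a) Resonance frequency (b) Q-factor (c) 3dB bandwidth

Step 1 — Resonance: ω₀ = 1/√(LC) = 1/√(0.005·9.93e-08) = 4.488e+04 rad/s.
Step 2 — f₀ = ω₀/(2π) = 7143 Hz.
Step 3 — Series Q: Q = ω₀L/R = 4.488e+04·0.005/118 = 1.902.
Step 4 — Bandwidth: Δω = ω₀/Q = 2.36e+04 rad/s; BW = Δω/(2π) = 3756 Hz.

(a) f₀ = 7143 Hz  (b) Q = 1.902  (c) BW = 3756 Hz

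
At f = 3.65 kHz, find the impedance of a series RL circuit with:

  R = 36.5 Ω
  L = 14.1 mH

Step 1 — Angular frequency: ω = 2π·f = 2π·3650 = 2.293e+04 rad/s.
Step 2 — Component impedances:
  R: Z = R = 36.5 Ω
  L: Z = jωL = j·2.293e+04·0.0141 = 0 + j323.4 Ω
Step 3 — Series combination: Z_total = R + L = 36.5 + j323.4 Ω = 325.4∠83.6° Ω.

Z = 36.5 + j323.4 Ω = 325.4∠83.6° Ω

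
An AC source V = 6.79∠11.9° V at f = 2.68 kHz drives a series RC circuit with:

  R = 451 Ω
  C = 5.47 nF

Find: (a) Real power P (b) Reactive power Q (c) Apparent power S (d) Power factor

Step 1 — Angular frequency: ω = 2π·f = 2π·2680 = 1.684e+04 rad/s.
Step 2 — Component impedances:
  R: Z = R = 451 Ω
  C: Z = 1/(jωC) = -j/(ω·C) = 0 - j1.086e+04 Ω
Step 3 — Series combination: Z_total = R + C = 451 - j1.086e+04 Ω = 1.087e+04∠-87.6° Ω.
Step 4 — Source phasor: V = 6.79∠11.9° V = 6.644 + j1.4 V.
Step 5 — Current: I = V / Z = -0.0001034 + j0.0006163 A = 0.0006249∠99.5° A.
Step 6 — Complex power: S = V·I* = 0.0001761 - j0.004239 VA.
Step 7 — Real power: P = Re(S) = 0.0001761 W.
Step 8 — Reactive power: Q = Im(S) = -0.004239 VAR.
Step 9 — Apparent power: |S| = 0.004243 VA.
Step 10 — Power factor: PF = P/|S| = 0.04151 (leading).

(a) P = 0.0001761 W  (b) Q = -0.004239 VAR  (c) S = 0.004243 VA  (d) PF = 0.04151 (leading)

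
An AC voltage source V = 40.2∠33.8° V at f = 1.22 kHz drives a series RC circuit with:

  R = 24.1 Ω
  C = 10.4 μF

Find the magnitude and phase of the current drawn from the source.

Step 1 — Angular frequency: ω = 2π·f = 2π·1220 = 7665 rad/s.
Step 2 — Component impedances:
  R: Z = R = 24.1 Ω
  C: Z = 1/(jωC) = -j/(ω·C) = 0 - j12.54 Ω
Step 3 — Series combination: Z_total = R + C = 24.1 - j12.54 Ω = 27.17∠-27.5° Ω.
Step 4 — Source phasor: V = 40.2∠33.8° V = 33.41 + j22.36 V.
Step 5 — Ohm's law: I = V / Z_total = (33.41 + j22.36) / (24.1 - j12.54) = 0.7106 + j1.298 A.
Step 6 — Convert to polar: |I| = 1.48 A, ∠I = 61.3°.

I = 1.48∠61.3° A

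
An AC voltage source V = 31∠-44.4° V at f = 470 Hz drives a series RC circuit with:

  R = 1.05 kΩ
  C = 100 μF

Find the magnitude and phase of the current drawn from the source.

Step 1 — Angular frequency: ω = 2π·f = 2π·470 = 2953 rad/s.
Step 2 — Component impedances:
  R: Z = R = 1050 Ω
  C: Z = 1/(jωC) = -j/(ω·C) = 0 - j3.386 Ω
Step 3 — Series combination: Z_total = R + C = 1050 - j3.386 Ω = 1050∠-0.2° Ω.
Step 4 — Source phasor: V = 31∠-44.4° V = 22.15 - j21.69 V.
Step 5 — Ohm's law: I = V / Z_total = (22.15 - j21.69) / (1050 - j3.386) = 0.02116 - j0.02059 A.
Step 6 — Convert to polar: |I| = 0.02952 A, ∠I = -44.2°.

I = 0.02952∠-44.2° A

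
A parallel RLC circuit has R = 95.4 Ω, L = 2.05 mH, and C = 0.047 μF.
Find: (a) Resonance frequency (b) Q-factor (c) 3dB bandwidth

Step 1 — Resonance: ω₀ = 1/√(LC) = 1/√(0.00205·4.7e-08) = 1.019e+05 rad/s.
Step 2 — f₀ = ω₀/(2π) = 1.621e+04 Hz.
Step 3 — Parallel Q: Q = R/(ω₀L) = 95.4/(1.019e+05·0.00205) = 0.4568.
Step 4 — Bandwidth: Δω = ω₀/Q = 2.23e+05 rad/s; BW = Δω/(2π) = 3.55e+04 Hz.

(a) f₀ = 1.621e+04 Hz  (b) Q = 0.4568  (c) BW = 3.55e+04 Hz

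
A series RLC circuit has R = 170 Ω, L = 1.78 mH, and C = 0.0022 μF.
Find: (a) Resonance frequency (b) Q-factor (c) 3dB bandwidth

Step 1 — Resonance: ω₀ = 1/√(LC) = 1/√(0.00178·2.2e-09) = 5.053e+05 rad/s.
Step 2 — f₀ = ω₀/(2π) = 8.043e+04 Hz.
Step 3 — Series Q: Q = ω₀L/R = 5.053e+05·0.00178/170 = 5.291.
Step 4 — Bandwidth: Δω = ω₀/Q = 9.551e+04 rad/s; BW = Δω/(2π) = 1.52e+04 Hz.

(a) f₀ = 8.043e+04 Hz  (b) Q = 5.291  (c) BW = 1.52e+04 Hz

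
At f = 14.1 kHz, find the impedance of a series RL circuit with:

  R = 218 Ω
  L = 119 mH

Step 1 — Angular frequency: ω = 2π·f = 2π·1.41e+04 = 8.859e+04 rad/s.
Step 2 — Component impedances:
  R: Z = R = 218 Ω
  L: Z = jωL = j·8.859e+04·0.119 = 0 + j1.054e+04 Ω
Step 3 — Series combination: Z_total = R + L = 218 + j1.054e+04 Ω = 1.054e+04∠88.8° Ω.

Z = 218 + j1.054e+04 Ω = 1.054e+04∠88.8° Ω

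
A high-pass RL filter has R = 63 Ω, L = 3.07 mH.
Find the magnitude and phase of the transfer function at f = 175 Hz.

Step 1 — Angular frequency: ω = 2π·175 = 1100 rad/s.
Step 2 — Transfer function: H(jω) = jωL/(R + jωL).
Step 3 — Numerator jωL = j·3.376; denominator R + jωL = 63 + j3.376.
Step 4 — H = 0.002863 + j0.05343.
Step 5 — Magnitude: |H| = 0.0535 (-25.4 dB); phase: φ = 86.9°.

|H| = 0.0535 (-25.4 dB), φ = 86.9°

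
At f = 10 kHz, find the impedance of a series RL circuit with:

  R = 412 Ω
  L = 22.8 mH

Step 1 — Angular frequency: ω = 2π·f = 2π·1e+04 = 6.283e+04 rad/s.
Step 2 — Component impedances:
  R: Z = R = 412 Ω
  L: Z = jωL = j·6.283e+04·0.0228 = 0 + j1433 Ω
Step 3 — Series combination: Z_total = R + L = 412 + j1433 Ω = 1491∠74.0° Ω.

Z = 412 + j1433 Ω = 1491∠74.0° Ω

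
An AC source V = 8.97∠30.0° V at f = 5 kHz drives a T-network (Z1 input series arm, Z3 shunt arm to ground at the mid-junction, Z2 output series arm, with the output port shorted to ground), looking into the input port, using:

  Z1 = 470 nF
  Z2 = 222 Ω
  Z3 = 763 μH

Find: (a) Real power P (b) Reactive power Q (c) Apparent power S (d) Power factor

Step 1 — Angular frequency: ω = 2π·f = 2π·5000 = 3.142e+04 rad/s.
Step 2 — Component impedances:
  Z1: Z = 1/(jωC) = -j/(ω·C) = 0 - j67.73 Ω
  Z2: Z = R = 222 Ω
  Z3: Z = jωL = j·3.142e+04·0.000763 = 0 + j23.97 Ω
Step 3 — With the output port shorted to ground, the output series arm Z2 runs from the junction to ground; the shunt arm Z3 also runs from the junction to ground. They appear in parallel: Z3 || Z2 = 2.558 + j23.69 Ω.
Step 4 — Series with input arm Z1: Z_in = Z1 + (Z3 || Z2) = 2.558 - j44.03 Ω = 44.11∠-86.7° Ω.
Step 5 — Source phasor: V = 8.97∠30.0° V = 7.768 + j4.485 V.
Step 6 — Current: I = V / Z = -0.0913 + j0.1817 A = 0.2034∠116.7° A.
Step 7 — Complex power: S = V·I* = 0.1058 - j1.821 VA.
Step 8 — Real power: P = Re(S) = 0.1058 W.
Step 9 — Reactive power: Q = Im(S) = -1.821 VAR.
Step 10 — Apparent power: |S| = 1.824 VA.
Step 11 — Power factor: PF = P/|S| = 0.05801 (leading).

(a) P = 0.1058 W  (b) Q = -1.821 VAR  (c) S = 1.824 VA  (d) PF = 0.05801 (leading)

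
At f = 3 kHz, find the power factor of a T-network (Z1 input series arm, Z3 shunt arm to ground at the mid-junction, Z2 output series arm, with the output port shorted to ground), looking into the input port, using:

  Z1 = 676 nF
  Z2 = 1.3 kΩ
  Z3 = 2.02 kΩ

Step 1 — Angular frequency: ω = 2π·f = 2π·3000 = 1.885e+04 rad/s.
Step 2 — Component impedances:
  Z1: Z = 1/(jωC) = -j/(ω·C) = 0 - j78.48 Ω
  Z2: Z = R = 1300 Ω
  Z3: Z = R = 2020 Ω
Step 3 — With the output port shorted to ground, the output series arm Z2 runs from the junction to ground; the shunt arm Z3 also runs from the junction to ground. They appear in parallel: Z3 || Z2 = 791 Ω.
Step 4 — Series with input arm Z1: Z_in = Z1 + (Z3 || Z2) = 791 - j78.48 Ω = 794.8∠-5.7° Ω.
Step 5 — Power factor: PF = cos(φ) = Re(Z)/|Z| = 790.96/794.85 = 0.9951.
Step 6 — Type: Im(Z) = -78.48 ⇒ leading (phase φ = -5.7°).

PF = 0.9951 (leading, φ = -5.7°)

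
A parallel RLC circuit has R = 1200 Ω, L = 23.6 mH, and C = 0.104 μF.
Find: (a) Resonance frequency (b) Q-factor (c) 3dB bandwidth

Step 1 — Resonance: ω₀ = 1/√(LC) = 1/√(0.0236·1.04e-07) = 2.018e+04 rad/s.
Step 2 — f₀ = ω₀/(2π) = 3213 Hz.
Step 3 — Parallel Q: Q = R/(ω₀L) = 1200/(2.018e+04·0.0236) = 2.519.
Step 4 — Bandwidth: Δω = ω₀/Q = 8013 rad/s; BW = Δω/(2π) = 1275 Hz.

(a) f₀ = 3213 Hz  (b) Q = 2.519  (c) BW = 1275 Hz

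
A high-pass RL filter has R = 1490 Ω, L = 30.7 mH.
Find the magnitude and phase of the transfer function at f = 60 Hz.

Step 1 — Angular frequency: ω = 2π·60 = 377 rad/s.
Step 2 — Transfer function: H(jω) = jωL/(R + jωL).
Step 3 — Numerator jωL = j·11.57; denominator R + jωL = 1490 + j11.57.
Step 4 — H = 6.033e-05 + j0.007767.
Step 5 — Magnitude: |H| = 0.007767 (-42.2 dB); phase: φ = 89.6°.

|H| = 0.007767 (-42.2 dB), φ = 89.6°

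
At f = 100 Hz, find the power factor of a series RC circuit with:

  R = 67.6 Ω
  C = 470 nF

Step 1 — Angular frequency: ω = 2π·f = 2π·100 = 628.3 rad/s.
Step 2 — Component impedances:
  R: Z = R = 67.6 Ω
  C: Z = 1/(jωC) = -j/(ω·C) = 0 - j3386 Ω
Step 3 — Series combination: Z_total = R + C = 67.6 - j3386 Ω = 3387∠-88.9° Ω.
Step 4 — Power factor: PF = cos(φ) = Re(Z)/|Z| = 67.6/3387 = 0.01996.
Step 5 — Type: Im(Z) = -3386 ⇒ leading (phase φ = -88.9°).

PF = 0.01996 (leading, φ = -88.9°)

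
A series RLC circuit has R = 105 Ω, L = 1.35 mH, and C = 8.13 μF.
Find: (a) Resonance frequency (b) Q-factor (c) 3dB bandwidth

Step 1 — Resonance: ω₀ = 1/√(LC) = 1/√(0.00135·8.13e-06) = 9545 rad/s.
Step 2 — f₀ = ω₀/(2π) = 1519 Hz.
Step 3 — Series Q: Q = ω₀L/R = 9545·0.00135/105 = 0.1227.
Step 4 — Bandwidth: Δω = ω₀/Q = 7.778e+04 rad/s; BW = Δω/(2π) = 1.238e+04 Hz.

(a) f₀ = 1519 Hz  (b) Q = 0.1227  (c) BW = 1.238e+04 Hz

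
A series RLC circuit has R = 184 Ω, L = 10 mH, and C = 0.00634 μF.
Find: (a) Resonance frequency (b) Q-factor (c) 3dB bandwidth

Step 1 — Resonance: ω₀ = 1/√(LC) = 1/√(0.01·6.34e-09) = 1.256e+05 rad/s.
Step 2 — f₀ = ω₀/(2π) = 1.999e+04 Hz.
Step 3 — Series Q: Q = ω₀L/R = 1.256e+05·0.01/184 = 6.826.
Step 4 — Bandwidth: Δω = ω₀/Q = 1.84e+04 rad/s; BW = Δω/(2π) = 2928 Hz.

(a) f₀ = 1.999e+04 Hz  (b) Q = 6.826  (c) BW = 2928 Hz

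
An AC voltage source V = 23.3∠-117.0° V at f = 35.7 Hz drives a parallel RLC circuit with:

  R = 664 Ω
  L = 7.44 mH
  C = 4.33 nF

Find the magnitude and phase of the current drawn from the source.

Step 1 — Angular frequency: ω = 2π·f = 2π·35.7 = 224.3 rad/s.
Step 2 — Component impedances:
  R: Z = R = 664 Ω
  L: Z = jωL = j·224.3·0.00744 = 0 + j1.669 Ω
  C: Z = 1/(jωC) = -j/(ω·C) = 0 - j1.03e+06 Ω
Step 3 — Parallel combination: 1/Z_total = 1/R + 1/L + 1/C; Z_total = 0.004194 + j1.669 Ω = 1.669∠89.9° Ω.
Step 4 — Source phasor: V = 23.3∠-117.0° V = -10.58 - j20.76 V.
Step 5 — Ohm's law: I = V / Z_total = (-10.58 - j20.76) / (0.004194 + j1.669) = -12.46 + j6.307 A.
Step 6 — Convert to polar: |I| = 13.96 A, ∠I = 153.1°.

I = 13.96∠153.1° A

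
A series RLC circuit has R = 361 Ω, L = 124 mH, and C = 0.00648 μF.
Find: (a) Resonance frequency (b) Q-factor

Step 1 — Resonance condition Im(Z)=0 gives ω₀ = 1/√(LC).
Step 2 — ω₀ = 1/√(0.124·6.48e-09) = 3.528e+04 rad/s.
Step 3 — f₀ = ω₀/(2π) = 5615 Hz.
Step 4 — Series Q: Q = ω₀L/R = 3.528e+04·0.124/361 = 12.12.

(a) f₀ = 5615 Hz  (b) Q = 12.12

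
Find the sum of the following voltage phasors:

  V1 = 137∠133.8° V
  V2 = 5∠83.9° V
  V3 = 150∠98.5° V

Step 1 — Convert each phasor to rectangular form:
  V1 = 137·(cos(133.8°) + j·sin(133.8°)) = -94.82 + j98.88 V
  V2 = 5·(cos(83.9°) + j·sin(83.9°)) = 0.5313 + j4.972 V
  V3 = 150·(cos(98.5°) + j·sin(98.5°)) = -22.17 + j148.4 V
Step 2 — Sum components: V_total = -116.5 + j252.2 V.
Step 3 — Convert to polar: |V_total| = 277.8 V, ∠V_total = 114.8°.

V_total = 277.8∠114.8° V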